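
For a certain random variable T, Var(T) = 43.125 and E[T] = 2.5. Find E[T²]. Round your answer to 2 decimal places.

49.38

E[T²] = Var(T) + (E[T])² = 43.125 + (2.5)² = 49.375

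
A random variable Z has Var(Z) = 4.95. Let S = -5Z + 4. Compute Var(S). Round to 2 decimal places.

Var(-5Z + 4) = (-5)²·Var(Z) = 25·4.95 = 123.75

123.75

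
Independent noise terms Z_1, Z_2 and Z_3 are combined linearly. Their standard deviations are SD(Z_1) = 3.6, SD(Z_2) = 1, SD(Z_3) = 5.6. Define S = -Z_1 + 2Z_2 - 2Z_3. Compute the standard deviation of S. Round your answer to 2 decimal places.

Var(Z_1) = 12.96, Var(Z_2) = 1, Var(Z_3) = 31.36
By independence, Var(S) = (-1)²Var(Z_1) + (2)²Var(Z_2) + (-2)²Var(Z_3)
= (-1)²·12.96 + (2)²·1 + (-2)²·31.36 = 142.4
SD(S) = √142.4 ≈ 11.93

11.93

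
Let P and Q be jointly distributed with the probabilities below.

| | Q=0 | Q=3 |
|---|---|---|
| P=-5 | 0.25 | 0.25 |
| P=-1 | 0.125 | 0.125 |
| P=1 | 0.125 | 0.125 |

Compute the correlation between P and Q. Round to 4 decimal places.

E[P] = -2.5,  E[Q] = 1.5
E[PQ] = -3.75
Cov(P,Q) = E[PQ] − E[P]E[Q] = -3.75 − (-2.5)(1.5) = 0
V(P) = 6.75,  V(Q) = 2.25
ρ = 0 / √(6.75·2.25) ≈ 0.0000

0.0000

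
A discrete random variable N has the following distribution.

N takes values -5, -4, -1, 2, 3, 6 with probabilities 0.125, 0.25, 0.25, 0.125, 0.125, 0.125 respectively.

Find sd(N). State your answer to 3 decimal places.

E[N] = (-5)(0.125) + (-4)(0.25) + (-1)(0.25) + (2)(0.125) + (3)(0.125) + (6)(0.125) = -0.5
E[N²] = (-5)²(0.125) + (-4)²(0.25) + (-1)²(0.25) + (2)²(0.125) + (3)²(0.125) + (6)²(0.125) = 13.5
Var(N) = E[N²] − (E[N])² = 13.5 − (-0.5)² = 13.25
sd(N) = √13.25 ≈ 3.640

3.640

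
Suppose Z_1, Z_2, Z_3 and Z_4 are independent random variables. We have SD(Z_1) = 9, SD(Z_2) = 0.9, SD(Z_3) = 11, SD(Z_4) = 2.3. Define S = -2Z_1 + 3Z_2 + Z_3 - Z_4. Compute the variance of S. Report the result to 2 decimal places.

457.58

Var(Z_1) = 81, Var(Z_2) = 0.81, Var(Z_3) = 121, Var(Z_4) = 5.29
By independence, Var(S) = (-2)²Var(Z_1) + (3)²Var(Z_2) + (1)²Var(Z_3) + (-1)²Var(Z_4)
= (-2)²·81 + (3)²·0.81 + (1)²·121 + (-1)²·5.29 = 457.58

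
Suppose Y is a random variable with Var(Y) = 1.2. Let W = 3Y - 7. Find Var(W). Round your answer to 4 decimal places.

Var(3Y - 7) = (3)²·Var(Y) = 9·1.2 = 10.8

10.8000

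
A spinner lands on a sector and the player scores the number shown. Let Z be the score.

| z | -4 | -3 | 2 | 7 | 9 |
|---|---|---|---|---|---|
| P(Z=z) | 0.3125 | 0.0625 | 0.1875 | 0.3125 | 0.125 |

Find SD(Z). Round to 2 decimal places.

5.17

E[Z] = (-4)(0.3125) + (-3)(0.0625) + (2)(0.1875) + (7)(0.3125) + (9)(0.125) = 2.25
E[Z²] = (-4)²(0.3125) + (-3)²(0.0625) + (2)²(0.1875) + (7)²(0.3125) + (9)²(0.125) = 31.75
var(Z) = E[Z²] − (E[Z])² = 31.75 − (2.25)² = 26.6875
SD(Z) = √26.6875 ≈ 5.17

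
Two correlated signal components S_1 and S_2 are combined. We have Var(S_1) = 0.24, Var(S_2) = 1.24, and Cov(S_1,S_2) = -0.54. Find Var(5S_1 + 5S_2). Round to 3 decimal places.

Var(5S_1 + 5S_2) = (5)²·Var(S_1) + (5)²·Var(S_2) + 2·(5)·(5)·Cov(S_1,S_2)
= 25·0.24 + 25·1.24 + 50·-0.54 = 10

10.000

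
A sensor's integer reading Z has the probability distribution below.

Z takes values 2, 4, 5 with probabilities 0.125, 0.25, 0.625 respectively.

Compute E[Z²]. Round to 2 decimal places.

E[Z²] = (2)²(0.125) + (4)²(0.25) + (5)²(0.625) = 20.125

20.13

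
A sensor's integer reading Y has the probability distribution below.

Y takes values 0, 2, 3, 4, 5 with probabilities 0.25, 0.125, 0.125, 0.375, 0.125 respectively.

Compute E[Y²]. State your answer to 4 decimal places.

E[Y²] = (0)²(0.25) + (2)²(0.125) + (3)²(0.125) + (4)²(0.375) + (5)²(0.125) = 10.75

10.7500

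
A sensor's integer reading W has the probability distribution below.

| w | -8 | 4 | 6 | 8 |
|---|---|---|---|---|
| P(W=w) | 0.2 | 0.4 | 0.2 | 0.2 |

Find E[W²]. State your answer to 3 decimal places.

39.200

E[W²] = (-8)²(0.2) + (4)²(0.4) + (6)²(0.2) + (8)²(0.2) = 39.2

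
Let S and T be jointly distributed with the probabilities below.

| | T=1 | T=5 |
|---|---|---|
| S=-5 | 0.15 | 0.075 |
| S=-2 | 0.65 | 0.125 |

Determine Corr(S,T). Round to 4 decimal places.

E[S] = -2.675,  E[T] = 1.8
E[ST] = -5.175
Cov(S,T) = E[ST] − E[S]E[T] = -5.175 − (-2.675)(1.8) = -0.36
Var(S) = 1.569375,  Var(T) = 2.56
ρ = -0.36 / √(1.569375·2.56) ≈ -0.1796

-0.1796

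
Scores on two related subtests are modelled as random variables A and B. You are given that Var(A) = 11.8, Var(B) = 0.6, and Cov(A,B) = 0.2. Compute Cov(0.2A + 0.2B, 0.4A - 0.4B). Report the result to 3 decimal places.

Cov(0.2A + 0.2B, 0.4A - 0.4B) = (0.2)(0.4)Var(A) + (0.2)(-0.4)Var(B) + [(0.2)(-0.4) + (0.2)(0.4)]Cov(A,B)
= 0.08·11.8 + -0.08·0.6 + 0·0.2 = 0.896

0.896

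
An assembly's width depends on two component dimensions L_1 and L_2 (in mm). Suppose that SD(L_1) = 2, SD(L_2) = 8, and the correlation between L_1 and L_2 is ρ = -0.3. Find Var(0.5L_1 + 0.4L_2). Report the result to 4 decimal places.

Var(L_1) = (2)² = 4;  Var(L_2) = (8)² = 64
cov(L_1,L_2) = ρ·SD(L_1)·SD(L_2) = -0.3·2·8 = -4.8
Var(0.5L_1 + 0.4L_2) = (0.5)²·Var(L_1) + (0.4)²·Var(L_2) + 2·(0.5)·(0.4)·cov(L_1,L_2)
= 0.25·4 + 0.16·64 + 0.4·-4.8 = 9.32

9.3200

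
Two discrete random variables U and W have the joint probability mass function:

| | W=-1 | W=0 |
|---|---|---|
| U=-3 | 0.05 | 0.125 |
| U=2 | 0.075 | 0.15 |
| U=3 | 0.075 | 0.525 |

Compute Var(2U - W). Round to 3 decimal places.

E[U] = 1.725,  E[W] = -0.2,  E[UW] = -0.225
Var(U) = 7.875 − (1.725)² = 4.899375;  Var(W) = 0.2 − (-0.2)² = 0.16
Cov(U,W) = -0.225 − (1.725)(-0.2) = 0.12
Var(2U - W) = (2)²·4.899375 + (-1)²·0.16 + 2·(2)·(-1)·0.12 = 19.2775

19.278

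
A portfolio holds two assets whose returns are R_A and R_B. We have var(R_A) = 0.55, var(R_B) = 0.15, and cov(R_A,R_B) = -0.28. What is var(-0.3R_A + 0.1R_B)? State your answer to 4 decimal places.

0.0678

var(-0.3R_A + 0.1R_B) = (-0.3)²·var(R_A) + (0.1)²·var(R_B) + 2·(-0.3)·(0.1)·cov(R_A,R_B)
= 0.09·0.55 + 0.01·0.15 + -0.06·-0.28 = 0.0678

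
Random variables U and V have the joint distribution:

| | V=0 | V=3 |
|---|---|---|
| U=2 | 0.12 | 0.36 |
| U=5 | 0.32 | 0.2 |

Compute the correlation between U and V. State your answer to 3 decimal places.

E[U] = 3.56,  E[V] = 1.68
E[UV] = 5.16
Cov(U,V) = E[UV] − E[U]E[V] = 5.16 − (3.56)(1.68) = -0.8208
Var(U) = 2.2464,  Var(V) = 2.2176
ρ = -0.8208 / √(2.2464·2.2176) ≈ -0.368

-0.368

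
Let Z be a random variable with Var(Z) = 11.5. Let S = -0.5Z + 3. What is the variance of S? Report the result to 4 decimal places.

Var(-0.5Z + 3) = (-0.5)²·Var(Z) = 0.25·11.5 = 2.875

2.8750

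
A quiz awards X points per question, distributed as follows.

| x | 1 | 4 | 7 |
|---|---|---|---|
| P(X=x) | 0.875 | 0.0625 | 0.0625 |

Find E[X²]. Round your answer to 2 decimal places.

E[X²] = (1)²(0.875) + (4)²(0.0625) + (7)²(0.0625) = 4.9375

4.94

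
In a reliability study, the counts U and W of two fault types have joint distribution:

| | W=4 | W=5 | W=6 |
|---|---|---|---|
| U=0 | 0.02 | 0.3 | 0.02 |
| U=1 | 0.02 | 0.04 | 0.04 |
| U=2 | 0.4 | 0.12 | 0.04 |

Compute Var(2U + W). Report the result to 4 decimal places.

2.6900

E[U] = 1.22,  E[W] = 4.66,  E[UW] = 5.4
Var(U) = 2.34 − (1.22)² = 0.8516;  Var(W) = 22.14 − (4.66)² = 0.4244
Cov(U,W) = 5.4 − (1.22)(4.66) = -0.2852
Var(2U + W) = (2)²·0.8516 + (1)²·0.4244 + 2·(2)·(1)·-0.2852 = 2.69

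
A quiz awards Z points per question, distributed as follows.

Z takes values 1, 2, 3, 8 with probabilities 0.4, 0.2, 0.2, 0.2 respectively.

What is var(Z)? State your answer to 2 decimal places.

E[Z] = (1)(0.4) + (2)(0.2) + (3)(0.2) + (8)(0.2) = 3
E[Z²] = (1)²(0.4) + (2)²(0.2) + (3)²(0.2) + (8)²(0.2) = 15.8
var(Z) = E[Z²] − (E[Z])² = 15.8 − (3)² = 6.8

6.80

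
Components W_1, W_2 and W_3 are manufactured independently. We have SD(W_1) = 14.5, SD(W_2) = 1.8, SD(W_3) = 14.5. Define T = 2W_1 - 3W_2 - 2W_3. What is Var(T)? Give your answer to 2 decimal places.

1711.16

Var(W_1) = 210.25, Var(W_2) = 3.24, Var(W_3) = 210.25
By independence, Var(T) = (2)²Var(W_1) + (-3)²Var(W_2) + (-2)²Var(W_3)
= (2)²·210.25 + (-3)²·3.24 + (-2)²·210.25 = 1711.16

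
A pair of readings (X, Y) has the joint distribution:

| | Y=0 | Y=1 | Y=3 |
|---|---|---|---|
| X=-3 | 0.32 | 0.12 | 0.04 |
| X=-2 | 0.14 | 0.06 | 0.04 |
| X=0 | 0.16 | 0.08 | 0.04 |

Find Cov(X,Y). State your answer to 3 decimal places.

E[X] = -1.92,  E[Y] = 0.62
E[XY] = -1.08
Cov(X,Y) = E[XY] − E[X]E[Y] = -1.08 − (-1.92)(0.62) = 0.1104

0.110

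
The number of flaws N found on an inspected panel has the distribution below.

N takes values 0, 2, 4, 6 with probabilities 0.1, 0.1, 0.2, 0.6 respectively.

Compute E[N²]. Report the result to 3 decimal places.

25.200

E[N²] = (0)²(0.1) + (2)²(0.1) + (4)²(0.2) + (6)²(0.6) = 25.2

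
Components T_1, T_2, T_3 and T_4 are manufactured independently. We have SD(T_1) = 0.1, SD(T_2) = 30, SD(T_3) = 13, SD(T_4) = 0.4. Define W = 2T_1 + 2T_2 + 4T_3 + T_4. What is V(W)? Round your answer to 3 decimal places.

V(T_1) = 0.01, V(T_2) = 900, V(T_3) = 169, V(T_4) = 0.16
By independence, V(W) = (2)²V(T_1) + (2)²V(T_2) + (4)²V(T_3) + (1)²V(T_4)
= (2)²·0.01 + (2)²·900 + (4)²·169 + (1)²·0.16 = 6304.2

6304.200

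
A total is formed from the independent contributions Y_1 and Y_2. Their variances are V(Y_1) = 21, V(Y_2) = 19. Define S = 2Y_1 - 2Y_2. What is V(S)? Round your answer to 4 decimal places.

By independence, V(S) = (2)²V(Y_1) + (-2)²V(Y_2)
= (2)²·21 + (-2)²·19 = 160

160.0000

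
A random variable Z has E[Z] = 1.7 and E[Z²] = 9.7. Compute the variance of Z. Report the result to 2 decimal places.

Var(Z) = 9.7 − (1.7)² = 6.81

6.81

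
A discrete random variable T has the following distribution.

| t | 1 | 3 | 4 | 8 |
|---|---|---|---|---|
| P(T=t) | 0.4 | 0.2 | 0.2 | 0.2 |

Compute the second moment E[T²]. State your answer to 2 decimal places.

E[T²] = (1)²(0.4) + (3)²(0.2) + (4)²(0.2) + (8)²(0.2) = 18.2

18.20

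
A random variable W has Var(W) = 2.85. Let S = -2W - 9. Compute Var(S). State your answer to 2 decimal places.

11.40

Var(-2W - 9) = (-2)²·Var(W) = 4·2.85 = 11.4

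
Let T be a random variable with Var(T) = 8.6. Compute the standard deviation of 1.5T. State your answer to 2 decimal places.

Var(1.5T) = (1.5)²·8.6 = 19.35
σ(1.5T) = √19.35 ≈ 4.40

4.40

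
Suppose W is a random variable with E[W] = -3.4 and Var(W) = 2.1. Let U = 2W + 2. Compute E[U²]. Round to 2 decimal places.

31.44

E[2W + 2] = 2·-3.4 + 2 = -4.8
Var(2W + 2) = (2)²·2.1 = 8.4
E[U²] = Var(U) + (E[U])² = 8.4 + (-4.8)² = 31.44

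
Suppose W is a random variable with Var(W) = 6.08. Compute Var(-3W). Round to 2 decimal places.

Var(-3W) = (-3)²·Var(W) = 9·6.08 = 54.72

54.72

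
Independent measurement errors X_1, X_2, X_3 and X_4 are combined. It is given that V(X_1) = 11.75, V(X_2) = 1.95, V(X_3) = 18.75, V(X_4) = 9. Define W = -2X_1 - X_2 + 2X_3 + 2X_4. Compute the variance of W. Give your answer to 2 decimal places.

159.95

By independence, V(W) = (-2)²V(X_1) + (-1)²V(X_2) + (2)²V(X_3) + (2)²V(X_4)
= (-2)²·11.75 + (-1)²·1.95 + (2)²·18.75 + (2)²·9 = 159.95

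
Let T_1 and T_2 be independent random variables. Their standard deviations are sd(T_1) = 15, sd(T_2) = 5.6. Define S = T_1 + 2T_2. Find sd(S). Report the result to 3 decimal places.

18.720

var(T_1) = 225, var(T_2) = 31.36
By independence, var(S) = (1)²var(T_1) + (2)²var(T_2)
= (1)²·225 + (2)²·31.36 = 350.44
sd(S) = √350.44 ≈ 18.720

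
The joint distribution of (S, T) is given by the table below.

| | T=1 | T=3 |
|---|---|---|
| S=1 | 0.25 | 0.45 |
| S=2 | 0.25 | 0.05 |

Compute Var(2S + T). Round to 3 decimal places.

E[S] = 1.3,  E[T] = 2,  E[ST] = 2.4
Var(S) = 1.9 − (1.3)² = 0.21;  Var(T) = 5 − (2)² = 1
cov(S,T) = 2.4 − (1.3)(2) = -0.2
Var(2S + T) = (2)²·0.21 + (1)²·1 + 2·(2)·(1)·-0.2 = 1.04

1.040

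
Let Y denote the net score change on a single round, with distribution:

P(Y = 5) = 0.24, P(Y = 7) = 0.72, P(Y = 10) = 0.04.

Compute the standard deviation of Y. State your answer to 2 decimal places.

1.09

E[Y] = (5)(0.24) + (7)(0.72) + (10)(0.04) = 6.64
E[Y²] = (5)²(0.24) + (7)²(0.72) + (10)²(0.04) = 45.28
Var(Y) = E[Y²] − (E[Y])² = 45.28 − (6.64)² = 1.1904
SD(Y) = √1.1904 ≈ 1.09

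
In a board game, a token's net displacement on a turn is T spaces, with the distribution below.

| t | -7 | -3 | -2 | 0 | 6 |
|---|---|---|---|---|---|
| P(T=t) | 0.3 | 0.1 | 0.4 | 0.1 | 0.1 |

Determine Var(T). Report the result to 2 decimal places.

14.04

E[T] = (-7)(0.3) + (-3)(0.1) + (-2)(0.4) + (0)(0.1) + (6)(0.1) = -2.6
E[T²] = (-7)²(0.3) + (-3)²(0.1) + (-2)²(0.4) + (0)²(0.1) + (6)²(0.1) = 20.8
Var(T) = E[T²] − (E[T])² = 20.8 − (-2.6)² = 14.04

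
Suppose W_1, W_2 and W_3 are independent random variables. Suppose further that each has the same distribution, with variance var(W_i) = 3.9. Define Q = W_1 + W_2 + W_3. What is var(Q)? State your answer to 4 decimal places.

By independence, var(Q) = (1)²var(W_1) + (1)²var(W_2) + (1)²var(W_3)
= (1)²·3.9 + (1)²·3.9 + (1)²·3.9 = 11.7

11.7000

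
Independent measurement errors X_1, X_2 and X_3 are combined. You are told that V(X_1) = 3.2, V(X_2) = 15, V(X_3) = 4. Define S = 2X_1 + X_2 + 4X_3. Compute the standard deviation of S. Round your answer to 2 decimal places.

9.58

By independence, V(S) = (2)²V(X_1) + (1)²V(X_2) + (4)²V(X_3)
= (2)²·3.2 + (1)²·15 + (4)²·4 = 91.8
SD(S) = √91.8 ≈ 9.58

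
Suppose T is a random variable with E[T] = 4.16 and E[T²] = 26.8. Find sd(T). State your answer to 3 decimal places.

Var(T) = 26.8 − (4.16)² = 9.4944
sd(T) = √9.4944 ≈ 3.081

3.081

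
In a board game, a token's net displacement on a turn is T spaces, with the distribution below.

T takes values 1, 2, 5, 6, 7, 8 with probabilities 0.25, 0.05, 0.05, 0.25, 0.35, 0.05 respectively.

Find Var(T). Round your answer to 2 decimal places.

6.55

E[T] = (1)(0.25) + (2)(0.05) + (5)(0.05) + (6)(0.25) + (7)(0.35) + (8)(0.05) = 4.95
E[T²] = (1)²(0.25) + (2)²(0.05) + (5)²(0.05) + (6)²(0.25) + (7)²(0.35) + (8)²(0.05) = 31.05
Var(T) = E[T²] − (E[T])² = 31.05 − (4.95)² = 6.5475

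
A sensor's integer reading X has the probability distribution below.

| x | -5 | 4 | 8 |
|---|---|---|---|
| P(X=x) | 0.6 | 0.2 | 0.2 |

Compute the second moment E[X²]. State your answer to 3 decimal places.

E[X²] = (-5)²(0.6) + (4)²(0.2) + (8)²(0.2) = 31

31.000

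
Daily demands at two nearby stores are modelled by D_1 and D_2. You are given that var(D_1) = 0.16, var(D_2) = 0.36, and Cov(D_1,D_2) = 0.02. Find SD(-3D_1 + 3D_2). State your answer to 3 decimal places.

2.078

var(-3D_1 + 3D_2) = (-3)²·var(D_1) + (3)²·var(D_2) + 2·(-3)·(3)·Cov(D_1,D_2)
= 9·0.16 + 9·0.36 + -18·0.02 = 4.32
SD(-3D_1 + 3D_2) = √4.32 ≈ 2.078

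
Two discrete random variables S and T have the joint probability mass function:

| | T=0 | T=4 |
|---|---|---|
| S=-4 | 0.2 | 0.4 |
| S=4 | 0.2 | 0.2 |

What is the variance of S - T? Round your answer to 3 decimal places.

E[S] = -0.8,  E[T] = 2.4,  E[ST] = -3.2
V(S) = 16 − (-0.8)² = 15.36;  V(T) = 9.6 − (2.4)² = 3.84
Cov(S,T) = -3.2 − (-0.8)(2.4) = -1.28
V(S - T) = (1)²·15.36 + (-1)²·3.84 + 2·(1)·(-1)·-1.28 = 21.76

21.760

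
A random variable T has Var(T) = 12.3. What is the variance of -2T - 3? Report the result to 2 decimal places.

Var(-2T - 3) = (-2)²·Var(T) = 4·12.3 = 49.2

49.20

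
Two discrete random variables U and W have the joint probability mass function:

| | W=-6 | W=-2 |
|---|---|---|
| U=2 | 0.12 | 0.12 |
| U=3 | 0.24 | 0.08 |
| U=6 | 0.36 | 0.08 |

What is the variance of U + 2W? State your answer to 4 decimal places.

13.0176

E[U] = 4.08,  E[W] = -4.88,  E[UW] = -20.64
Var(U) = 19.68 − (4.08)² = 3.0336;  Var(W) = 27.04 − (-4.88)² = 3.2256
Cov(U,W) = -20.64 − (4.08)(-4.88) = -0.7296
Var(U + 2W) = (1)²·3.0336 + (2)²·3.2256 + 2·(1)·(2)·-0.7296 = 13.0176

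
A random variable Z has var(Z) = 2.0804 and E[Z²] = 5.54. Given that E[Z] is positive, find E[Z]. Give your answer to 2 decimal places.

(E[Z])² = E[Z²] − var(Z) = 5.54 − 2.0804 = 3.4596
E[Z] = √3.4596 = 1.86

1.86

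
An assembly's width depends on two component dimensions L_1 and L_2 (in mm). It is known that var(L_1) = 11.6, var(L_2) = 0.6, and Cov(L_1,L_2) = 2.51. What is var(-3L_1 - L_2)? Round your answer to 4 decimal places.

120.0600

var(-3L_1 - L_2) = (-3)²·var(L_1) + (-1)²·var(L_2) + 2·(-3)·(-1)·Cov(L_1,L_2)
= 9·11.6 + 1·0.6 + 6·2.51 = 120.06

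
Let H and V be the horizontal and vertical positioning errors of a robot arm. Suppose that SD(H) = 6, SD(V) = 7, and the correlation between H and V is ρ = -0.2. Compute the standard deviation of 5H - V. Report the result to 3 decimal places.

32.140

Var(H) = (6)² = 36;  Var(V) = (7)² = 49
Cov(H,V) = ρ·SD(H)·SD(V) = -0.2·6·7 = -8.4
Var(5H - V) = (5)²·Var(H) + (-1)²·Var(V) + 2·(5)·(-1)·Cov(H,V)
= 25·36 + 1·49 + -10·-8.4 = 1033
SD(5H - V) = √1033 ≈ 32.140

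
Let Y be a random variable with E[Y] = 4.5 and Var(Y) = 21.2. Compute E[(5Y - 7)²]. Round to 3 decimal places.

E[5Y - 7] = 5·4.5 − 7 = 15.5
Var(5Y - 7) = (5)²·21.2 = 530
E[(5Y - 7)²] = Var((5Y - 7)) + (E[(5Y - 7)])² = 530 + (15.5)² = 770.25

770.250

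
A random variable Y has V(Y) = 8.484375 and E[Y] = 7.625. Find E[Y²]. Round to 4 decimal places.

E[Y²] = V(Y) + (E[Y])² = 8.484375 + (7.625)² = 66.625

66.6250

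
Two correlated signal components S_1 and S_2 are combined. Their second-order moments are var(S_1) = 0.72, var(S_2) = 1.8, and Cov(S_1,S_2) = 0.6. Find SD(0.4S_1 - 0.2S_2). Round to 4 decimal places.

var(0.4S_1 - 0.2S_2) = (0.4)²·var(S_1) + (-0.2)²·var(S_2) + 2·(0.4)·(-0.2)·Cov(S_1,S_2)
= 0.16·0.72 + 0.04·1.8 + -0.16·0.6 = 0.0912
SD(0.4S_1 - 0.2S_2) = √0.0912 ≈ 0.3020

0.3020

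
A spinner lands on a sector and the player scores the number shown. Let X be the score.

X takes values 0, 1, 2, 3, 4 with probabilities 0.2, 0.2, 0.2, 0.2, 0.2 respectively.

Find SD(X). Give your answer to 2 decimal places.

1.41

E[X] = (0)(0.2) + (1)(0.2) + (2)(0.2) + (3)(0.2) + (4)(0.2) = 2
E[X²] = (0)²(0.2) + (1)²(0.2) + (2)²(0.2) + (3)²(0.2) + (4)²(0.2) = 6
Var(X) = E[X²] − (E[X])² = 6 − (2)² = 2
SD(X) = √2 ≈ 1.41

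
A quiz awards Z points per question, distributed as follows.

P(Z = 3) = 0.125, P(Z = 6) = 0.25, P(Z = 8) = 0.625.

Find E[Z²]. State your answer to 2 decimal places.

E[Z²] = (3)²(0.125) + (6)²(0.25) + (8)²(0.625) = 50.125

50.13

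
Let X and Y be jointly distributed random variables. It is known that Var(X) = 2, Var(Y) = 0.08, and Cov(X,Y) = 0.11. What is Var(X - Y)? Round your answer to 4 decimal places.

1.8600

Var(X - Y) = (1)²·Var(X) + (-1)²·Var(Y) + 2·(1)·(-1)·Cov(X,Y)
= 1·2 + 1·0.08 + -2·0.11 = 1.86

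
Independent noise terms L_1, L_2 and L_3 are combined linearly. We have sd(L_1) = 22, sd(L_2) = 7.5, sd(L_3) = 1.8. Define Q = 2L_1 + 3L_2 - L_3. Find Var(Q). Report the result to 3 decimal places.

2445.490

Var(L_1) = 484, Var(L_2) = 56.25, Var(L_3) = 3.24
By independence, Var(Q) = (2)²Var(L_1) + (3)²Var(L_2) + (-1)²Var(L_3)
= (2)²·484 + (3)²·56.25 + (-1)²·3.24 = 2445.49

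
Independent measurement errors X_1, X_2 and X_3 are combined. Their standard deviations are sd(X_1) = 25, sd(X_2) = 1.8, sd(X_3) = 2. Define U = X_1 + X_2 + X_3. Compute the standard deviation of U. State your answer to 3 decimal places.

Var(X_1) = 625, Var(X_2) = 3.24, Var(X_3) = 4
By independence, Var(U) = (1)²Var(X_1) + (1)²Var(X_2) + (1)²Var(X_3)
= (1)²·625 + (1)²·3.24 + (1)²·4 = 632.24
sd(U) = √632.24 ≈ 25.144

25.144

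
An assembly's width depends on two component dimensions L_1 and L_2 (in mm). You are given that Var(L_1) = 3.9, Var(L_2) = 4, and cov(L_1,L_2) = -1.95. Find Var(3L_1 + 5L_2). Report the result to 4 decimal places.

Var(3L_1 + 5L_2) = (3)²·Var(L_1) + (5)²·Var(L_2) + 2·(3)·(5)·cov(L_1,L_2)
= 9·3.9 + 25·4 + 30·-1.95 = 76.6

76.6000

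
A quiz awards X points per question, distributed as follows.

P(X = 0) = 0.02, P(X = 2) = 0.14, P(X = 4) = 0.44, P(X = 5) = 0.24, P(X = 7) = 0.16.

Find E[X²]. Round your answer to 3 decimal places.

21.440

E[X²] = (0)²(0.02) + (2)²(0.14) + (4)²(0.44) + (5)²(0.24) + (7)²(0.16) = 21.44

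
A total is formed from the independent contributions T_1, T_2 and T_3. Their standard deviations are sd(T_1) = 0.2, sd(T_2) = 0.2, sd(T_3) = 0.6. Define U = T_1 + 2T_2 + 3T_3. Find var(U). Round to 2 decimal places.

var(T_1) = 0.04, var(T_2) = 0.04, var(T_3) = 0.36
By independence, var(U) = (1)²var(T_1) + (2)²var(T_2) + (3)²var(T_3)
= (1)²·0.04 + (2)²·0.04 + (3)²·0.36 = 3.44

3.44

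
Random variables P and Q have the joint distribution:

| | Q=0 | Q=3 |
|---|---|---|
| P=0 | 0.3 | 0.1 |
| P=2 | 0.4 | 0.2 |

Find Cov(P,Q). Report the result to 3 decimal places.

E[P] = 1.2,  E[Q] = 0.9
E[PQ] = 1.2
Cov(P,Q) = E[PQ] − E[P]E[Q] = 1.2 − (1.2)(0.9) = 0.12

0.120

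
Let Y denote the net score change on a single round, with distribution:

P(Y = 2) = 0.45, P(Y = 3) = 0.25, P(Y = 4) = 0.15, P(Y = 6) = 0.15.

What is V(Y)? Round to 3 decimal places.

1.928

E[Y] = (2)(0.45) + (3)(0.25) + (4)(0.15) + (6)(0.15) = 3.15
E[Y²] = (2)²(0.45) + (3)²(0.25) + (4)²(0.15) + (6)²(0.15) = 11.85
V(Y) = E[Y²] − (E[Y])² = 11.85 − (3.15)² = 1.9275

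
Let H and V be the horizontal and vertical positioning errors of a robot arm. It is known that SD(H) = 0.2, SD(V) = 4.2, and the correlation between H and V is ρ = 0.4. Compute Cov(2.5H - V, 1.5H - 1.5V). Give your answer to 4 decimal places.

24.8460

var(H) = (0.2)² = 0.04;  var(V) = (4.2)² = 17.64
Cov(H,V) = ρ·SD(H)·SD(V) = 0.4·0.2·4.2 = 0.336
Cov(2.5H - V, 1.5H - 1.5V) = (2.5)(1.5)var(H) + (-1)(-1.5)var(V) + [(2.5)(-1.5) + (-1)(1.5)]Cov(H,V)
= 3.75·0.04 + 1.5·17.64 + -5.25·0.336 = 24.846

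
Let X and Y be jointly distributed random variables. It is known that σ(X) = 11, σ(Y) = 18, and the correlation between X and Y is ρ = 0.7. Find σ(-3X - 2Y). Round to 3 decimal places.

63.625

Var(X) = (11)² = 121;  Var(Y) = (18)² = 324
Cov(X,Y) = ρ·σ(X)·σ(Y) = 0.7·11·18 = 138.6
Var(-3X - 2Y) = (-3)²·Var(X) + (-2)²·Var(Y) + 2·(-3)·(-2)·Cov(X,Y)
= 9·121 + 4·324 + 12·138.6 = 4048.2
σ(-3X - 2Y) = √4048.2 ≈ 63.625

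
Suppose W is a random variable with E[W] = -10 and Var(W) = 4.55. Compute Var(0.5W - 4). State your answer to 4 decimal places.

Var(0.5W - 4) = (0.5)²·Var(W) = 0.25·4.55 = 1.1375

1.1375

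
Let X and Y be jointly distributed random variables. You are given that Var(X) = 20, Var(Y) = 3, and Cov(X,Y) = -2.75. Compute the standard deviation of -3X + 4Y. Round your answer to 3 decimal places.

Var(-3X + 4Y) = (-3)²·Var(X) + (4)²·Var(Y) + 2·(-3)·(4)·Cov(X,Y)
= 9·20 + 16·3 + -24·-2.75 = 294
σ(-3X + 4Y) = √294 ≈ 17.146

17.146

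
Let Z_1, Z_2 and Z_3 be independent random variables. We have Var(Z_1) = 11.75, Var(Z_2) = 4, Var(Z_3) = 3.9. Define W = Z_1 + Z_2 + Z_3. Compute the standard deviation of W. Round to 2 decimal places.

4.43

By independence, Var(W) = (1)²Var(Z_1) + (1)²Var(Z_2) + (1)²Var(Z_3)
= (1)²·11.75 + (1)²·4 + (1)²·3.9 = 19.65
σ(W) = √19.65 ≈ 4.43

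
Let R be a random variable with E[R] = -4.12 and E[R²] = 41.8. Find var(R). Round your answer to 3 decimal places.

24.826

var(R) = 41.8 − (-4.12)² = 24.8256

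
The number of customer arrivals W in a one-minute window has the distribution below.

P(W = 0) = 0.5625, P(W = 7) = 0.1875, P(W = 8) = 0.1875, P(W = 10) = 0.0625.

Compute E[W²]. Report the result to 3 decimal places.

27.438

E[W²] = (0)²(0.5625) + (7)²(0.1875) + (8)²(0.1875) + (10)²(0.0625) = 27.4375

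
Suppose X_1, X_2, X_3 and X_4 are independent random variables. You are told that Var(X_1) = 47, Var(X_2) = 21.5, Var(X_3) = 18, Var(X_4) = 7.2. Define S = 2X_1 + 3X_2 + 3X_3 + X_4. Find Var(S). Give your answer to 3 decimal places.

550.700

By independence, Var(S) = (2)²Var(X_1) + (3)²Var(X_2) + (3)²Var(X_3) + (1)²Var(X_4)
= (2)²·47 + (3)²·21.5 + (3)²·18 + (1)²·7.2 = 550.7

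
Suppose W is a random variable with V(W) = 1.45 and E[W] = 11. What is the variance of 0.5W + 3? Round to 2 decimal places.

0.36

V(0.5W + 3) = (0.5)²·V(W) = 0.25·1.45 = 0.3625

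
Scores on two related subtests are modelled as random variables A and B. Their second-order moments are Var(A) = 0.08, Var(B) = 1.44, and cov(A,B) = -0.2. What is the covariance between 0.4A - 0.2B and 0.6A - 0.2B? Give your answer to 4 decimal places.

cov(0.4A - 0.2B, 0.6A - 0.2B) = (0.4)(0.6)Var(A) + (-0.2)(-0.2)Var(B) + [(0.4)(-0.2) + (-0.2)(0.6)]cov(A,B)
= 0.24·0.08 + 0.04·1.44 + -0.2·-0.2 = 0.1168

0.1168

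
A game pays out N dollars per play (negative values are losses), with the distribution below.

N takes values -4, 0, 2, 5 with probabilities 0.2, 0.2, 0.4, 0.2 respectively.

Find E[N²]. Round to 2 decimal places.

E[N²] = (-4)²(0.2) + (0)²(0.2) + (2)²(0.4) + (5)²(0.2) = 9.8

9.80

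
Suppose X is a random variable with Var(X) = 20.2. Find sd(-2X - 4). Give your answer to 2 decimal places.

8.99

Var(-2X - 4) = (-2)²·20.2 = 80.8
sd(-2X - 4) = √80.8 ≈ 8.99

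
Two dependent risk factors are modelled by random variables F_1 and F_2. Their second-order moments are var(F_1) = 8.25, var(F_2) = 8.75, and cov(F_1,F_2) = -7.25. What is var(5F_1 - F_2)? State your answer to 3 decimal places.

287.500

var(5F_1 - F_2) = (5)²·var(F_1) + (-1)²·var(F_2) + 2·(5)·(-1)·cov(F_1,F_2)
= 25·8.25 + 1·8.75 + -10·-7.25 = 287.5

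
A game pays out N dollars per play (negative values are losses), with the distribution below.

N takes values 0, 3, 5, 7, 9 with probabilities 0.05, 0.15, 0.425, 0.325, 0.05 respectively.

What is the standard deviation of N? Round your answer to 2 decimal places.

E[N] = (0)(0.05) + (3)(0.15) + (5)(0.425) + (7)(0.325) + (9)(0.05) = 5.3
E[N²] = (0)²(0.05) + (3)²(0.15) + (5)²(0.425) + (7)²(0.325) + (9)²(0.05) = 31.95
var(N) = E[N²] − (E[N])² = 31.95 − (5.3)² = 3.86
sd(N) = √3.86 ≈ 1.96

1.96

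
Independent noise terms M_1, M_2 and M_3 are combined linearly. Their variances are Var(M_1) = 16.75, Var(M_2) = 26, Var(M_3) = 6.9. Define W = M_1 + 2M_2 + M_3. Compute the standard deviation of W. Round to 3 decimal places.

11.298

By independence, Var(W) = (1)²Var(M_1) + (2)²Var(M_2) + (1)²Var(M_3)
= (1)²·16.75 + (2)²·26 + (1)²·6.9 = 127.65
sd(W) = √127.65 ≈ 11.298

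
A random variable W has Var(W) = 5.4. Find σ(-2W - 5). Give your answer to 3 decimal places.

Var(-2W - 5) = (-2)²·5.4 = 21.6
σ(-2W - 5) = √21.6 ≈ 4.648

4.648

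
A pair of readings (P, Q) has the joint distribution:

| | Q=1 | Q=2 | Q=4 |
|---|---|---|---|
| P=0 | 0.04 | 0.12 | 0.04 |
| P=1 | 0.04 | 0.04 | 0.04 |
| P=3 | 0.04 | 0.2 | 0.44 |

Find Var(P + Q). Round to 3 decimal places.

4.074

E[P] = 2.16,  E[Q] = 2.92,  E[PQ] = 6.88
Var(P) = 6.24 − (2.16)² = 1.5744;  Var(Q) = 9.88 − (2.92)² = 1.3536
Cov(P,Q) = 6.88 − (2.16)(2.92) = 0.5728
Var(P + Q) = (1)²·1.5744 + (1)²·1.3536 + 2·(1)·(1)·0.5728 = 4.0736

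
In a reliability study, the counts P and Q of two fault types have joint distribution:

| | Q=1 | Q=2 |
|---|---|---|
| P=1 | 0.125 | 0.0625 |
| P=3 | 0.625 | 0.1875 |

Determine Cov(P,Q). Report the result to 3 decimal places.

-0.031

E[P] = 2.625,  E[Q] = 1.25
E[PQ] = 3.25
Cov(P,Q) = E[PQ] − E[P]E[Q] = 3.25 − (2.625)(1.25) = -0.03125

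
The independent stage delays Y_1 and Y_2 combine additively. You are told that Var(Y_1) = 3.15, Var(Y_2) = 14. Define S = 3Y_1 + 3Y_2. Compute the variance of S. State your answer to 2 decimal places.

154.35

By independence, Var(S) = (3)²Var(Y_1) + (3)²Var(Y_2)
= (3)²·3.15 + (3)²·14 = 154.35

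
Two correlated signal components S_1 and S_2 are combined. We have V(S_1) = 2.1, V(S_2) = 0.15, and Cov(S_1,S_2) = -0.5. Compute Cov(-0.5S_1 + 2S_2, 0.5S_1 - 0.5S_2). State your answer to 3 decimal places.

-1.300

Cov(-0.5S_1 + 2S_2, 0.5S_1 - 0.5S_2) = (-0.5)(0.5)V(S_1) + (2)(-0.5)V(S_2) + [(-0.5)(-0.5) + (2)(0.5)]Cov(S_1,S_2)
= -0.25·2.1 + -1·0.15 + 1.25·-0.5 = -1.3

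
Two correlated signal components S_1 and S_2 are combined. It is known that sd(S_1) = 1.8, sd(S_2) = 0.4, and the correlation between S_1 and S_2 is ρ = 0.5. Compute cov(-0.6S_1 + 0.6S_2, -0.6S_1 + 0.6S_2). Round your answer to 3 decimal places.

Var(S_1) = (1.8)² = 3.24;  Var(S_2) = (0.4)² = 0.16
cov(S_1,S_2) = ρ·sd(S_1)·sd(S_2) = 0.5·1.8·0.4 = 0.36
cov(-0.6S_1 + 0.6S_2, -0.6S_1 + 0.6S_2) = (-0.6)(-0.6)Var(S_1) + (0.6)(0.6)Var(S_2) + [(-0.6)(0.6) + (0.6)(-0.6)]cov(S_1,S_2)
= 0.36·3.24 + 0.36·0.16 + -0.72·0.36 = 0.9648

0.965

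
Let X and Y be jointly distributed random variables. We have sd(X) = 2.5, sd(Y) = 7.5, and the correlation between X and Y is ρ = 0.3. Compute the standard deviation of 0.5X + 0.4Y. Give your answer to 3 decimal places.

var(X) = (2.5)² = 6.25;  var(Y) = (7.5)² = 56.25
cov(X,Y) = ρ·sd(X)·sd(Y) = 0.3·2.5·7.5 = 5.625
var(0.5X + 0.4Y) = (0.5)²·var(X) + (0.4)²·var(Y) + 2·(0.5)·(0.4)·cov(X,Y)
= 0.25·6.25 + 0.16·56.25 + 0.4·5.625 = 12.8125
sd(0.5X + 0.4Y) = √12.8125 ≈ 3.579

3.579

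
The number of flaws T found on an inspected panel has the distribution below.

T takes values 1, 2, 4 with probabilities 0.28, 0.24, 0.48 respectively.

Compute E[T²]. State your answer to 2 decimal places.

8.92

E[T²] = (1)²(0.28) + (2)²(0.24) + (4)²(0.48) = 8.92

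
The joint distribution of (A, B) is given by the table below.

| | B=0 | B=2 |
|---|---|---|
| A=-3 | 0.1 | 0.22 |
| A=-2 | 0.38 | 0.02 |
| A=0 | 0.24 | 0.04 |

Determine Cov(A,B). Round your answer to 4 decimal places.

E[A] = -1.76,  E[B] = 0.56
E[AB] = -1.4
Cov(A,B) = E[AB] − E[A]E[B] = -1.4 − (-1.76)(0.56) = -0.4144

-0.4144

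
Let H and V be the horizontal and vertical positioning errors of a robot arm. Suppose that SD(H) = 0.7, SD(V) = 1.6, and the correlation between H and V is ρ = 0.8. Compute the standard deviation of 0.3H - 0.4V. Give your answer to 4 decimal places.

Var(H) = (0.7)² = 0.49;  Var(V) = (1.6)² = 2.56
Cov(H,V) = ρ·SD(H)·SD(V) = 0.8·0.7·1.6 = 0.896
Var(0.3H - 0.4V) = (0.3)²·Var(H) + (-0.4)²·Var(V) + 2·(0.3)·(-0.4)·Cov(H,V)
= 0.09·0.49 + 0.16·2.56 + -0.24·0.896 = 0.23866
SD(0.3H - 0.4V) = √0.23866 ≈ 0.4885

0.4885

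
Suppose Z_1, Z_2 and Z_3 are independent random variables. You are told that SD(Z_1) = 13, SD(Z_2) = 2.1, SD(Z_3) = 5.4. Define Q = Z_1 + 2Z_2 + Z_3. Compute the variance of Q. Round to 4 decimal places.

Var(Z_1) = 169, Var(Z_2) = 4.41, Var(Z_3) = 29.16
By independence, Var(Q) = (1)²Var(Z_1) + (2)²Var(Z_2) + (1)²Var(Z_3)
= (1)²·169 + (2)²·4.41 + (1)²·29.16 = 215.8

215.8000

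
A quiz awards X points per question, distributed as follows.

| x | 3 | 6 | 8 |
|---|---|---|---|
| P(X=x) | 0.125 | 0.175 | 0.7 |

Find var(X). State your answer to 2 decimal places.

E[X] = (3)(0.125) + (6)(0.175) + (8)(0.7) = 7.025
E[X²] = (3)²(0.125) + (6)²(0.175) + (8)²(0.7) = 52.225
var(X) = E[X²] − (E[X])² = 52.225 − (7.025)² = 2.874375

2.87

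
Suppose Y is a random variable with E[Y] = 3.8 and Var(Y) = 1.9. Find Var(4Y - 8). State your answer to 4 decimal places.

Var(4Y - 8) = (4)²·Var(Y) = 16·1.9 = 30.4

30.4000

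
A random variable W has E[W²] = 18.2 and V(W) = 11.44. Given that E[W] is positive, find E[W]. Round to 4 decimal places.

(E[W])² = E[W²] − V(W) = 18.2 − 11.44 = 6.76
E[W] = √6.76 = 2.6

2.6000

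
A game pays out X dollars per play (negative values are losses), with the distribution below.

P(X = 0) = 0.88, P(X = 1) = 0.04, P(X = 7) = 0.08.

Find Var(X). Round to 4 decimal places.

E[X] = (0)(0.88) + (1)(0.04) + (7)(0.08) = 0.6
E[X²] = (0)²(0.88) + (1)²(0.04) + (7)²(0.08) = 3.96
Var(X) = E[X²] − (E[X])² = 3.96 − (0.6)² = 3.6

3.6000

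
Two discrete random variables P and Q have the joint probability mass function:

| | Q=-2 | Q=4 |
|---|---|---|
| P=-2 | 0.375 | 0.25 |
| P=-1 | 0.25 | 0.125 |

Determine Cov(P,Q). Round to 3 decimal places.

-0.094

E[P] = -1.625,  E[Q] = 0.25
E[PQ] = -0.5
Cov(P,Q) = E[PQ] − E[P]E[Q] = -0.5 − (-1.625)(0.25) = -0.09375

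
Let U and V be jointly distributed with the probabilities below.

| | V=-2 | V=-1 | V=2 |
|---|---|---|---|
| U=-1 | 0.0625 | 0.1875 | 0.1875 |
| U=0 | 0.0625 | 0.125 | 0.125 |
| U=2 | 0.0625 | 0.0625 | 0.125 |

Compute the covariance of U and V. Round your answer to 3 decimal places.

0.055

E[U] = 0.0625,  E[V] = 0.125
E[UV] = 0.0625
Cov(U,V) = E[UV] − E[U]E[V] = 0.0625 − (0.0625)(0.125) = 0.0546875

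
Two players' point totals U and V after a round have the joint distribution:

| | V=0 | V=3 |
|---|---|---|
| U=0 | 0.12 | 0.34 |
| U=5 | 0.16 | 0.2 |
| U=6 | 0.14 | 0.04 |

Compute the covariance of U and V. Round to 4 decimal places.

-1.2912

E[U] = 2.88,  E[V] = 1.74
E[UV] = 3.72
Cov(U,V) = E[UV] − E[U]E[V] = 3.72 − (2.88)(1.74) = -1.2912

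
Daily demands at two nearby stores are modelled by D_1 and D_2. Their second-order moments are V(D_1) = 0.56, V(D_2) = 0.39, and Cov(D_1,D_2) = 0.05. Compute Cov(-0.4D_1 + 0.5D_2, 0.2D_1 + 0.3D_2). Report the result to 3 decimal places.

Cov(-0.4D_1 + 0.5D_2, 0.2D_1 + 0.3D_2) = (-0.4)(0.2)V(D_1) + (0.5)(0.3)V(D_2) + [(-0.4)(0.3) + (0.5)(0.2)]Cov(D_1,D_2)
= -0.08·0.56 + 0.15·0.39 + -0.02·0.05 = 0.0127

0.013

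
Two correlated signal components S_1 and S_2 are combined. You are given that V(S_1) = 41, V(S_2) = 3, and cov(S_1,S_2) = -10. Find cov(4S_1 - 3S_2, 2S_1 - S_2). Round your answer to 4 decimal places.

cov(4S_1 - 3S_2, 2S_1 - S_2) = (4)(2)V(S_1) + (-3)(-1)V(S_2) + [(4)(-1) + (-3)(2)]cov(S_1,S_2)
= 8·41 + 3·3 + -10·-10 = 437

437.0000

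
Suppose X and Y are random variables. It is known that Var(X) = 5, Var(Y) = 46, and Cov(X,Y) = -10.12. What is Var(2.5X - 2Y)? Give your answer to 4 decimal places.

Var(2.5X - 2Y) = (2.5)²·Var(X) + (-2)²·Var(Y) + 2·(2.5)·(-2)·Cov(X,Y)
= 6.25·5 + 4·46 + -10·-10.12 = 316.45

316.4500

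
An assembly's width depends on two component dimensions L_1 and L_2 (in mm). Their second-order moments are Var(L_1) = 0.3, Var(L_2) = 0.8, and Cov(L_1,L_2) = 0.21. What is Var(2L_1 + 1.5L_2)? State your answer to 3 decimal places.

4.260

Var(2L_1 + 1.5L_2) = (2)²·Var(L_1) + (1.5)²·Var(L_2) + 2·(2)·(1.5)·Cov(L_1,L_2)
= 4·0.3 + 2.25·0.8 + 6·0.21 = 4.26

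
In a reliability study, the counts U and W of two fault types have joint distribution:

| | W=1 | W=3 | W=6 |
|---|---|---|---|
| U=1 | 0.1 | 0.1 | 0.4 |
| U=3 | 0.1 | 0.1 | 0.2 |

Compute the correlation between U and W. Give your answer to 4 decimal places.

E[U] = 1.8,  E[W] = 4.4
E[UW] = 7.6
Cov(U,W) = E[UW] − E[U]E[W] = 7.6 − (1.8)(4.4) = -0.32
Var(U) = 0.96,  Var(W) = 4.24
ρ = -0.32 / √(0.96·4.24) ≈ -0.1586

-0.1586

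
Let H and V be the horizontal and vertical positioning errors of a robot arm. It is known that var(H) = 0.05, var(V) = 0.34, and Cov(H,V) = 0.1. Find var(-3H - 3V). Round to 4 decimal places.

5.3100

var(-3H - 3V) = (-3)²·var(H) + (-3)²·var(V) + 2·(-3)·(-3)·Cov(H,V)
= 9·0.05 + 9·0.34 + 18·0.1 = 5.31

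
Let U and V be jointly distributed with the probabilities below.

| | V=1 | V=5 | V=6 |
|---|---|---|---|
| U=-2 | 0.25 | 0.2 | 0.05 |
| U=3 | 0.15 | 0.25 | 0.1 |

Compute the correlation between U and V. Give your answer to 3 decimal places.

0.213

E[U] = 0.5,  E[V] = 3.55
E[UV] = 2.9
Cov(U,V) = E[UV] − E[U]E[V] = 2.9 − (0.5)(3.55) = 1.125
Var(U) = 6.25,  Var(V) = 4.4475
ρ = 1.125 / √(6.25·4.4475) ≈ 0.213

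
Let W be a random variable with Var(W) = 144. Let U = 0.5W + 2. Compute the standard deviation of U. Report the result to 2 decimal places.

Var(0.5W + 2) = (0.5)²·144 = 36
σ(U) = √36 ≈ 6.00

6.00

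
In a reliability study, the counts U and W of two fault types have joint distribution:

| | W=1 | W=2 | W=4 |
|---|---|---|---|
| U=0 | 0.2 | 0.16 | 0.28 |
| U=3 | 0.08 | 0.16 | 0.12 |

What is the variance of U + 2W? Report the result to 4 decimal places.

E[U] = 1.08,  E[W] = 2.52,  E[UW] = 2.64
Var(U) = 3.24 − (1.08)² = 2.0736;  Var(W) = 7.96 − (2.52)² = 1.6096
Cov(U,W) = 2.64 − (1.08)(2.52) = -0.0816
Var(U + 2W) = (1)²·2.0736 + (2)²·1.6096 + 2·(1)·(2)·-0.0816 = 8.1856

8.1856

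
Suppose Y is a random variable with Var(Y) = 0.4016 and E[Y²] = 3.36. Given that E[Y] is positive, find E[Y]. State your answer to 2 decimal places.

(E[Y])² = E[Y²] − Var(Y) = 3.36 − 0.4016 = 2.9584
E[Y] = √2.9584 = 1.72

1.72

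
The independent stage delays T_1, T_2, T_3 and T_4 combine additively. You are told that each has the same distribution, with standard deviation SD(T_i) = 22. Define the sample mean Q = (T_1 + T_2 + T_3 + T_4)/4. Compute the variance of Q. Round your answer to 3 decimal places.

Var(T_i) = (22)² = 484
By independence, Var(Q) = (0.25)²Var(T_1) + (0.25)²Var(T_2) + (0.25)²Var(T_3) + (0.25)²Var(T_4)
= (0.25)²·484 + (0.25)²·484 + (0.25)²·484 + (0.25)²·484 = 121

121.000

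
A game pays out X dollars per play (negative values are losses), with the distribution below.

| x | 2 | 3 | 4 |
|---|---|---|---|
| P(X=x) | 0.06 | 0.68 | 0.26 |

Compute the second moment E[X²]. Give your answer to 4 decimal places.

10.5200

E[X²] = (2)²(0.06) + (3)²(0.68) + (4)²(0.26) = 10.52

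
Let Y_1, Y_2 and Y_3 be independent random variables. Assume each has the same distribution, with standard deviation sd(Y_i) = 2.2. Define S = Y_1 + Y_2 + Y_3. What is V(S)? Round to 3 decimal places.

14.520

V(Y_i) = (2.2)² = 4.84
By independence, V(S) = (1)²V(Y_1) + (1)²V(Y_2) + (1)²V(Y_3)
= (1)²·4.84 + (1)²·4.84 + (1)²·4.84 = 14.52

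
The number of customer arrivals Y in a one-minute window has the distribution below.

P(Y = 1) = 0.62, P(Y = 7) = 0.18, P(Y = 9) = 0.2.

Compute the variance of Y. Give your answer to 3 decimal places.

12.098

E[Y] = (1)(0.62) + (7)(0.18) + (9)(0.2) = 3.68
E[Y²] = (1)²(0.62) + (7)²(0.18) + (9)²(0.2) = 25.64
Var(Y) = E[Y²] − (E[Y])² = 25.64 − (3.68)² = 12.0976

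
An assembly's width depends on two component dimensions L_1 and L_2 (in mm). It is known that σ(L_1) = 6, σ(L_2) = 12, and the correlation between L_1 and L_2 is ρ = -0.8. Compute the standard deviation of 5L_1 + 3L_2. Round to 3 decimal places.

Var(L_1) = (6)² = 36;  Var(L_2) = (12)² = 144
Cov(L_1,L_2) = ρ·σ(L_1)·σ(L_2) = -0.8·6·12 = -57.6
Var(5L_1 + 3L_2) = (5)²·Var(L_1) + (3)²·Var(L_2) + 2·(5)·(3)·Cov(L_1,L_2)
= 25·36 + 9·144 + 30·-57.6 = 468
σ(5L_1 + 3L_2) = √468 ≈ 21.633

21.633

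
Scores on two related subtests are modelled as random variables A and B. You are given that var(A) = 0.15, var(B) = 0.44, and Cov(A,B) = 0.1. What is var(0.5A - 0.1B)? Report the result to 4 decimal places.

0.0319

var(0.5A - 0.1B) = (0.5)²·var(A) + (-0.1)²·var(B) + 2·(0.5)·(-0.1)·Cov(A,B)
= 0.25·0.15 + 0.01·0.44 + -0.1·0.1 = 0.0319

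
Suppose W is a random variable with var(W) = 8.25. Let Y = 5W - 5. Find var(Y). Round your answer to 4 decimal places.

206.2500

var(5W - 5) = (5)²·var(W) = 25·8.25 = 206.25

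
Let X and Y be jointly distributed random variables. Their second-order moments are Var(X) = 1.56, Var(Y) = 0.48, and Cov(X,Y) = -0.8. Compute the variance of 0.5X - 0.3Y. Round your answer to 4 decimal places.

Var(0.5X - 0.3Y) = (0.5)²·Var(X) + (-0.3)²·Var(Y) + 2·(0.5)·(-0.3)·Cov(X,Y)
= 0.25·1.56 + 0.09·0.48 + -0.3·-0.8 = 0.6732

0.6732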